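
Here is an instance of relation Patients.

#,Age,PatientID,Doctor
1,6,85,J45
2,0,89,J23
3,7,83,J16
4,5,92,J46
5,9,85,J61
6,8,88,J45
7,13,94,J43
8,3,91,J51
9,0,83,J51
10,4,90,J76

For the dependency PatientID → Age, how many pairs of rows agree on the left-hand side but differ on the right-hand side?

2

PatientID=85: violating pairs (1,5) — 1 pair.
PatientID=83: violating pairs (3,9) — 1 pair.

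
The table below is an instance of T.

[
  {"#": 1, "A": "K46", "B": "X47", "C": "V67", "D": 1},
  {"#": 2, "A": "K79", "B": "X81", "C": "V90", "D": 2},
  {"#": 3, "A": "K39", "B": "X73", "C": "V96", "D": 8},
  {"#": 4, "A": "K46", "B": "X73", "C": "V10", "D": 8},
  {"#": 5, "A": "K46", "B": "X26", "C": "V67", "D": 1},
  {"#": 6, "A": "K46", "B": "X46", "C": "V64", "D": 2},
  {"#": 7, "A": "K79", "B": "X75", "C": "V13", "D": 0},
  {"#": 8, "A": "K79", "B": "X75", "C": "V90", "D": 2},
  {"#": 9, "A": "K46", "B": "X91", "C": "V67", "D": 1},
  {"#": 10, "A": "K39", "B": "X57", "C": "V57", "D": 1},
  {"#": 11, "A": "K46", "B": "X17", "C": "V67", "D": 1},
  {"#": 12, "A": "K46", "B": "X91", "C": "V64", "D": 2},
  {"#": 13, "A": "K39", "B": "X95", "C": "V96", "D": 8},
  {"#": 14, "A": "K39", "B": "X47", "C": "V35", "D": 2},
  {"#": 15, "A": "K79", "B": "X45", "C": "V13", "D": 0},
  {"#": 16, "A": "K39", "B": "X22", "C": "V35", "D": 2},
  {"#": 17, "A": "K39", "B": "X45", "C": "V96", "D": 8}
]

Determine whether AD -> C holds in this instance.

(A=K46, D=1): rows 1, 5, 9, 11 → C = V67, V67, V67, V67 ✓
(A=K79, D=2): rows 2, 8 → C = V90, V90 ✓
(A=K39, D=8): rows 3, 13, 17 → C = V96, V96, V96 ✓
(A=K46, D=8): row 4 → C = V10 ✓
(A=K46, D=2): rows 6, 12 → C = V64, V64 ✓
(A=K79, D=0): rows 7, 15 → C = V13, V13 ✓
(A=K39, D=1): row 10 → C = V57 ✓
(A=K39, D=2): rows 14, 16 → C = V35, V35 ✓
Every AD value is associated with a single C value, so AD -> C holds.

Yes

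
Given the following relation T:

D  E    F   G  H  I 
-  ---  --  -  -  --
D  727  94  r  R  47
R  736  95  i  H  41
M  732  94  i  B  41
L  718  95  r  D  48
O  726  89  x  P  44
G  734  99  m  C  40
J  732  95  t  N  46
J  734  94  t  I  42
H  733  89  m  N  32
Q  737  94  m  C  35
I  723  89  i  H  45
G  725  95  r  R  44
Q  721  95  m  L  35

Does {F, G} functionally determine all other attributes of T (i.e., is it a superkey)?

Two distinct rows share (F=95, G=r), so {F, G} does not determine every attribute — not a superkey.

No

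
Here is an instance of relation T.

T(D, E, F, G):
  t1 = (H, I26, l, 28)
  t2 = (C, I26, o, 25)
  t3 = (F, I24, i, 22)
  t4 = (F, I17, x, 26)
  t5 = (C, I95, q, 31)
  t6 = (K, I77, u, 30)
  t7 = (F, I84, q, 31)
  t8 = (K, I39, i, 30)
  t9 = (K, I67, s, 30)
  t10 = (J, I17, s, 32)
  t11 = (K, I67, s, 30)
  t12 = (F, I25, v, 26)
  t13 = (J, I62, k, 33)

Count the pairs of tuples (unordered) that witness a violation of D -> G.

7

D=C: violating pairs (2,5) — 1 pair.
D=F: violating pairs (3,4), (3,7), (3,12), (4,7), (7,12) — 5 pairs.
D=K: all 4 rows agree on G — 0 pairs.
D=J: violating pairs (10,13) — 1 pair.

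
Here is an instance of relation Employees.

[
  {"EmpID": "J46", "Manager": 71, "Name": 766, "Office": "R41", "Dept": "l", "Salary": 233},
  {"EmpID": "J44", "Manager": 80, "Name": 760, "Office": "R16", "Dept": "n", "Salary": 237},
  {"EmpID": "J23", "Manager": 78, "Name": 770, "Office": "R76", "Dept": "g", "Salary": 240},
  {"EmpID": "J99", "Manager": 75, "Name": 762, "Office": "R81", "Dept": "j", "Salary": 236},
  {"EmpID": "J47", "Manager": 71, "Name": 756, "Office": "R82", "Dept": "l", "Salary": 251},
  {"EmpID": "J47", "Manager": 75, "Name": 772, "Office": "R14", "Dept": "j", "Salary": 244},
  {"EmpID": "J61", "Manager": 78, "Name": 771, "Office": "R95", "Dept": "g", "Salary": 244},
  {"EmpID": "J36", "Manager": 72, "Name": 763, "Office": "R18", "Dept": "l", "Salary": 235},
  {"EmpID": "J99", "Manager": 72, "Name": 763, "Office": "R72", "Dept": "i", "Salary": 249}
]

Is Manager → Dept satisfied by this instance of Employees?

No

Manager=71: 2 rows → Dept = l, l ✓
Manager=80: 1 row → Dept = n ✓
Manager=78: 2 rows → Dept = g, g ✓
Manager=75: 2 rows → Dept = j, j ✓
Manager=72: 2 rows → Dept takes values {l, i} — violation
Two rows agree on Manager but differ on Dept, so Manager → Dept does not hold.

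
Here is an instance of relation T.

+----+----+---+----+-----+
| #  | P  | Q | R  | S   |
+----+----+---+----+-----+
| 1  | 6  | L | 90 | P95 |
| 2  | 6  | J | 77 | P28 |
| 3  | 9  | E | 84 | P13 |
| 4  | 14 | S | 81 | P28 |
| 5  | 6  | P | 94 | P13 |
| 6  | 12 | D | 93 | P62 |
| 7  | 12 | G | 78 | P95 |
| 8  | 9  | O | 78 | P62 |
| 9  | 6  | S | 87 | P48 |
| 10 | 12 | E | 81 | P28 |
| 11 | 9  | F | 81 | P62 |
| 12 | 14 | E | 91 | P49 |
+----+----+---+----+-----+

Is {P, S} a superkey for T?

No

Rows 8 and 11 have the same {P, S} value (P=9, S=P62) but are distinct tuples, so {P, S} does not determine every attribute — not a superkey.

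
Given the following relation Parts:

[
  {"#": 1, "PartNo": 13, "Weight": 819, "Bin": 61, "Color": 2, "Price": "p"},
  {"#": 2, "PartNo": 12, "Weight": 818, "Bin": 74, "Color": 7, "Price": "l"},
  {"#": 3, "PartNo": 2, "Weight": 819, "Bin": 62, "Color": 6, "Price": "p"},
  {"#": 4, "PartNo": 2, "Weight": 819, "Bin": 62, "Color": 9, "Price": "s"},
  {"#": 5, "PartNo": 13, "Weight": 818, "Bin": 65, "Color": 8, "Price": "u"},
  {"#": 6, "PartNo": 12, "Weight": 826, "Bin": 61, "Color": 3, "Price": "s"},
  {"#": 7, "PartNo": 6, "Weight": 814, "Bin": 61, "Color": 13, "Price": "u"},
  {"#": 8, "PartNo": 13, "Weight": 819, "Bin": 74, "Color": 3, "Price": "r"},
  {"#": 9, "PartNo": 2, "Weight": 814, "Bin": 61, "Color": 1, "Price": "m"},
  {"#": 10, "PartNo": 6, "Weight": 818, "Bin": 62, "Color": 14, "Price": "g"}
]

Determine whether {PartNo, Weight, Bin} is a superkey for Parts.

No

Rows 3 and 4 have the same {PartNo, Weight, Bin} value (PartNo=2, Weight=819, Bin=62) but are distinct tuples, so {PartNo, Weight, Bin} does not determine every attribute — not a superkey.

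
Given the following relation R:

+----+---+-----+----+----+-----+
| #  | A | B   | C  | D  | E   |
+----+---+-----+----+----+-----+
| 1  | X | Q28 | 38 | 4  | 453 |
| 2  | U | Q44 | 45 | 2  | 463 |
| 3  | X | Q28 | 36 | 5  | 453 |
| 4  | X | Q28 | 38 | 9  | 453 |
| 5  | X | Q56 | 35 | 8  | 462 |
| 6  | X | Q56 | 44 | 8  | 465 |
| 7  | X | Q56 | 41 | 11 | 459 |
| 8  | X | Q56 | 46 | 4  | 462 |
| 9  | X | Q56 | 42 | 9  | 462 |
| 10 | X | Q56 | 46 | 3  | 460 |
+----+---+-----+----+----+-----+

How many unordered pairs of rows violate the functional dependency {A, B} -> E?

(A=X, B=Q28): all 3 rows agree on E — 0 pairs.
(A=X, B=Q56): violating pairs (5,6), (5,7), (5,10), (6,7), (6,8), (6,9), (6,10), (7,8), (7,9), (7,10), (8,10), (9,10) — 12 pairs.

12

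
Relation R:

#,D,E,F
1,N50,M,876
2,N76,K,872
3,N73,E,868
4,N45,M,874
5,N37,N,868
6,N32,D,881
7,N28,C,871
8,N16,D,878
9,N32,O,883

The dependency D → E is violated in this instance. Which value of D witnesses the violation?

N32

D=N50: row 1 → E = M ✓
D=N76: row 2 → E = K ✓
D=N73: row 3 → E = E ✓
D=N45: row 4 → E = M ✓
D=N37: row 5 → E = N ✓
D=N32: rows 6, 9 → E takes values {D, O} — violation
D=N28: row 7 → E = C ✓
D=N16: row 8 → E = D ✓
The only D value with inconsistent E is D=N32.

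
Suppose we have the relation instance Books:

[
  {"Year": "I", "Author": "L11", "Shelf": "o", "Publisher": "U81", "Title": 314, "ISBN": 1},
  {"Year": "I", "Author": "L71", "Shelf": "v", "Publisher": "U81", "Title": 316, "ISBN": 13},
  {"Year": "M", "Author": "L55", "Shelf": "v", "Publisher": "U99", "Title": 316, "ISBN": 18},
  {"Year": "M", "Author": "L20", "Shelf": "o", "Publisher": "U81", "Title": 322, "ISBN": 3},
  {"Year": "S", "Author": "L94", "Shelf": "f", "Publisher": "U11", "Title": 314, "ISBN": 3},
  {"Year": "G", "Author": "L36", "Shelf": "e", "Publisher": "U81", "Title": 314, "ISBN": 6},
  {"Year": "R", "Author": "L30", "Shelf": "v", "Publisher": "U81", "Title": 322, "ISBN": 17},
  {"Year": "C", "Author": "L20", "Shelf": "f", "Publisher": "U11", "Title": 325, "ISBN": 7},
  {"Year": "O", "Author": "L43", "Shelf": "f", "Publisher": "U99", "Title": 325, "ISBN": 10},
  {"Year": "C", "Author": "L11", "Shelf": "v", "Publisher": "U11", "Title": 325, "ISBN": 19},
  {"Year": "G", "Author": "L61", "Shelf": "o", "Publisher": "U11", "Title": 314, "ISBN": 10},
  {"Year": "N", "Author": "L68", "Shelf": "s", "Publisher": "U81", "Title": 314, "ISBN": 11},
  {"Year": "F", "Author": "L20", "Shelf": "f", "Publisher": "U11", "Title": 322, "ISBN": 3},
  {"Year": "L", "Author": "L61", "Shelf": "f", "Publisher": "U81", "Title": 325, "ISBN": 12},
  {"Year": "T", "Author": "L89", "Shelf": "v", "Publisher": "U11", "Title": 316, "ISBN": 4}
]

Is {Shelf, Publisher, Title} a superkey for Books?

All 15 rows have distinct {Shelf, Publisher, Title} values, so {Shelf, Publisher, Title} → (all attributes) holds and {Shelf, Publisher, Title} is a superkey.

Yes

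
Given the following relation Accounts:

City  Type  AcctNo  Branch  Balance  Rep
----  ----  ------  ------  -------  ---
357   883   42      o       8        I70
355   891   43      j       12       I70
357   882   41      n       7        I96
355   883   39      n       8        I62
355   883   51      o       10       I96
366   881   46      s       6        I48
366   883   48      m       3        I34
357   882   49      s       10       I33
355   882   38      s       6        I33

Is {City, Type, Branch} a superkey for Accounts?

Yes

All 9 rows have distinct {City, Type, Branch} values, so {City, Type, Branch} → (all attributes) holds and {City, Type, Branch} is a superkey.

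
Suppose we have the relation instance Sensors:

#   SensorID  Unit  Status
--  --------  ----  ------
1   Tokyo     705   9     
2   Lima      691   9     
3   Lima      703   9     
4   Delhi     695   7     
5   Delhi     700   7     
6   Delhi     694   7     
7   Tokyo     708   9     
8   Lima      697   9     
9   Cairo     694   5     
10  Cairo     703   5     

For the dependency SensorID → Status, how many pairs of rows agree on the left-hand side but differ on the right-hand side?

0

SensorID=Tokyo: all 2 rows agree on Status — 0 pairs.
SensorID=Lima: all 3 rows agree on Status — 0 pairs.
SensorID=Delhi: all 3 rows agree on Status — 0 pairs.
SensorID=Cairo: all 2 rows agree on Status — 0 pairs.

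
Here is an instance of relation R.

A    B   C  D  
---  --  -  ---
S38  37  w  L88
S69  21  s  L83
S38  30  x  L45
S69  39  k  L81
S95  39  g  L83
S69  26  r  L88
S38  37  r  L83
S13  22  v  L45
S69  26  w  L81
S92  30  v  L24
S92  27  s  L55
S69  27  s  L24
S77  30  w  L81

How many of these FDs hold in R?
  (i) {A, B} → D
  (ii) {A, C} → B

0

(i) {A, B} → D: (A=S38, B=37): 2 rows → D takes values {L88, L83} — violation; (A=S69, B=26): 2 rows → D takes values {L88, L81} — violation — fails.
(ii) {A, C} → B: (A=S69, C=s): 2 rows → B takes values {21, 27} — violation — fails.
None of the 2 dependencies hold.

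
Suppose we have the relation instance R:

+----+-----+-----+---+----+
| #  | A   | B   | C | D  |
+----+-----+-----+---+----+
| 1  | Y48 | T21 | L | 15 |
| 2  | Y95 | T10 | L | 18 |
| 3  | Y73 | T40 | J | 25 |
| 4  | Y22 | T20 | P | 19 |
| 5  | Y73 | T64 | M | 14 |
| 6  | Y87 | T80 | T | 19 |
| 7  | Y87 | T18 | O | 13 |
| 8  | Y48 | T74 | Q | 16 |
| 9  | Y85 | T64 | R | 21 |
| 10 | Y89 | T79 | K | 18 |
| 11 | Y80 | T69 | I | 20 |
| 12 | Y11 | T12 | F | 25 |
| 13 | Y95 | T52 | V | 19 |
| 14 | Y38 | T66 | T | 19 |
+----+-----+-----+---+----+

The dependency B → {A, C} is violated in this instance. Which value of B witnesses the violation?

B=T21: row 1 → {A,C} = (Y48, L) ✓
B=T10: row 2 → {A,C} = (Y95, L) ✓
B=T40: row 3 → {A,C} = (Y73, J) ✓
B=T20: row 4 → {A,C} = (Y22, P) ✓
B=T64: rows 5, 9 → {A,C} takes values {(Y73, M), (Y85, R)} — violation
B=T80: row 6 → {A,C} = (Y87, T) ✓
B=T18: row 7 → {A,C} = (Y87, O) ✓
B=T74: row 8 → {A,C} = (Y48, Q) ✓
B=T79: row 10 → {A,C} = (Y89, K) ✓
B=T69: row 11 → {A,C} = (Y80, I) ✓
B=T12: row 12 → {A,C} = (Y11, F) ✓
B=T52: row 13 → {A,C} = (Y95, V) ✓
B=T66: row 14 → {A,C} = (Y38, T) ✓
The only B value with inconsistent RHS is B=T64.

T64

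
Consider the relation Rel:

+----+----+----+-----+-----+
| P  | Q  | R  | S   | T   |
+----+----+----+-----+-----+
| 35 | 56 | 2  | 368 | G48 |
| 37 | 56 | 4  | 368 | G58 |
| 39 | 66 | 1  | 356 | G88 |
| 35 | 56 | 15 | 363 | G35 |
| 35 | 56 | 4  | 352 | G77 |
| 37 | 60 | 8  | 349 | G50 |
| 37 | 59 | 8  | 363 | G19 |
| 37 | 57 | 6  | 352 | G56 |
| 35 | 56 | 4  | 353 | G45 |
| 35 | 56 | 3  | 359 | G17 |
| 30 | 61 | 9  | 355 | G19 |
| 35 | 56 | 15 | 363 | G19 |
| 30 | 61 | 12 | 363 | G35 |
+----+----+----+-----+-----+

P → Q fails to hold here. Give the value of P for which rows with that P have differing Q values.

P=35: 6 rows → Q = 56, 56, 56, 56, 56, 56 ✓
P=37: 4 rows → Q takes values {56, 60, 59, 57} — violation
P=39: 1 row → Q = 66 ✓
P=30: 2 rows → Q = 61, 61 ✓
The only P value with inconsistent Q is P=37.

37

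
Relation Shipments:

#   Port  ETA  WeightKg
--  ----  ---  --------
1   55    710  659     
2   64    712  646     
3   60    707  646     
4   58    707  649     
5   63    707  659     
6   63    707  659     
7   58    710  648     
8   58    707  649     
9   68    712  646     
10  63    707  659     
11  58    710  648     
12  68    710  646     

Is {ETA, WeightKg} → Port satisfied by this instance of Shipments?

No

(ETA=710, WeightKg=659): row 1 → Port = 55 ✓
(ETA=712, WeightKg=646): rows 2, 9 → Port takes values {64, 68} — violation
(ETA=707, WeightKg=646): row 3 → Port = 60 ✓
(ETA=707, WeightKg=649): rows 4, 8 → Port = 58, 58 ✓
(ETA=707, WeightKg=659): rows 5, 6, 10 → Port = 63, 63, 63 ✓
(ETA=710, WeightKg=648): rows 7, 11 → Port = 58, 58 ✓
(ETA=710, WeightKg=646): row 12 → Port = 68 ✓
Two rows agree on {ETA, WeightKg} but differ on Port, so {ETA, WeightKg} → Port does not hold.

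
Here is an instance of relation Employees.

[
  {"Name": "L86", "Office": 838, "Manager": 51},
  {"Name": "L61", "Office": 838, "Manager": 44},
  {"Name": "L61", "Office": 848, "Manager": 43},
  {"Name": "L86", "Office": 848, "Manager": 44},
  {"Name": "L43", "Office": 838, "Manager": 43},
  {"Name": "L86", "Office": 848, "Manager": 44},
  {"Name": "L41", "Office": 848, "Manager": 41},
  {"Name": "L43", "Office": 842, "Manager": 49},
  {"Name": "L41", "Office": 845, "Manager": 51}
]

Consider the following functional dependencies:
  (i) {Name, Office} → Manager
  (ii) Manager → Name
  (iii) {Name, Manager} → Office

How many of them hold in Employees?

2

(i) {Name, Office} → Manager: every LHS value maps to a single RHS value — holds.
(ii) Manager → Name: Manager=51: 2 rows → Name takes values {L86, L41} — violation; Manager=44: 3 rows → Name takes values {L61, L86} — violation; Manager=43: 2 rows → Name takes values {L61, L43} — violation — fails.
(iii) {Name, Manager} → Office: every LHS value maps to a single RHS value — holds.
2 of the 3 dependencies hold.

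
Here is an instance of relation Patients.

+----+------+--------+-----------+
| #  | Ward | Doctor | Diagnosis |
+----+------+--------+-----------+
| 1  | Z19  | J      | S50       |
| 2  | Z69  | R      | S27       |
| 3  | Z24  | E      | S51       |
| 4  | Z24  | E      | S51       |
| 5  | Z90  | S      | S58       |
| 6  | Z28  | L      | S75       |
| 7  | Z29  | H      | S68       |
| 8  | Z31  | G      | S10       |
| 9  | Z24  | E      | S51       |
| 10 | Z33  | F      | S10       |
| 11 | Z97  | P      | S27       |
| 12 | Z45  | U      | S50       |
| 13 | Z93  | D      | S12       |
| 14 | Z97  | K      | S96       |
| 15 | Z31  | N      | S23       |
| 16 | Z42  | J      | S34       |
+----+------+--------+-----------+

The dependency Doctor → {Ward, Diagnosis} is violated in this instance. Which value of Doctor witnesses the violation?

J

Doctor=J: rows 1, 16 → {Ward,Diagnosis} takes values {(Z19, S50), (Z42, S34)} — violation
Doctor=R: row 2 → {Ward,Diagnosis} = (Z69, S27) ✓
Doctor=E: rows 3, 4, 9 → {Ward,Diagnosis} = (Z24, S51), (Z24, S51), (Z24, S51) ✓
Doctor=S: row 5 → {Ward,Diagnosis} = (Z90, S58) ✓
Doctor=L: row 6 → {Ward,Diagnosis} = (Z28, S75) ✓
Doctor=H: row 7 → {Ward,Diagnosis} = (Z29, S68) ✓
Doctor=G: row 8 → {Ward,Diagnosis} = (Z31, S10) ✓
Doctor=F: row 10 → {Ward,Diagnosis} = (Z33, S10) ✓
Doctor=P: row 11 → {Ward,Diagnosis} = (Z97, S27) ✓
Doctor=U: row 12 → {Ward,Diagnosis} = (Z45, S50) ✓
Doctor=D: row 13 → {Ward,Diagnosis} = (Z93, S12) ✓
Doctor=K: row 14 → {Ward,Diagnosis} = (Z97, S96) ✓
Doctor=N: row 15 → {Ward,Diagnosis} = (Z31, S23) ✓
The only Doctor value with inconsistent RHS is Doctor=J.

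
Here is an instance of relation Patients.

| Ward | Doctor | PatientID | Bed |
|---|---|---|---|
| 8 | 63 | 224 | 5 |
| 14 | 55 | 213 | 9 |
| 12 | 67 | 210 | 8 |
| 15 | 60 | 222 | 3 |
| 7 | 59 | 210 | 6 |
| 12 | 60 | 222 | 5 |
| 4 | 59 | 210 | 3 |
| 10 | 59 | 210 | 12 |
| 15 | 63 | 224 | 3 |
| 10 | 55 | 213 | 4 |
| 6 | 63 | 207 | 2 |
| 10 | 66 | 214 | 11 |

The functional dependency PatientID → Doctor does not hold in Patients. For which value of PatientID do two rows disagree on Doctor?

PatientID=224: 2 rows → Doctor = 63, 63 ✓
PatientID=213: 2 rows → Doctor = 55, 55 ✓
PatientID=210: 4 rows → Doctor takes values {67, 59} — violation
PatientID=222: 2 rows → Doctor = 60, 60 ✓
PatientID=207: 1 row → Doctor = 63 ✓
PatientID=214: 1 row → Doctor = 66 ✓
The only PatientID value with inconsistent Doctor is PatientID=210.

210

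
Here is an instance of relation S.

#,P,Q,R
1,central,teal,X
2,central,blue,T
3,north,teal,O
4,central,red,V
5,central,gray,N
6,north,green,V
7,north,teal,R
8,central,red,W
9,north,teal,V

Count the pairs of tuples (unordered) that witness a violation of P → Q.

P=central: violating pairs (1,2), (1,4), (1,5), (1,8), (2,4), (2,5), (2,8), (4,5), (5,8) — 9 pairs.
P=north: violating pairs (3,6), (6,7), (6,9) — 3 pairs.

12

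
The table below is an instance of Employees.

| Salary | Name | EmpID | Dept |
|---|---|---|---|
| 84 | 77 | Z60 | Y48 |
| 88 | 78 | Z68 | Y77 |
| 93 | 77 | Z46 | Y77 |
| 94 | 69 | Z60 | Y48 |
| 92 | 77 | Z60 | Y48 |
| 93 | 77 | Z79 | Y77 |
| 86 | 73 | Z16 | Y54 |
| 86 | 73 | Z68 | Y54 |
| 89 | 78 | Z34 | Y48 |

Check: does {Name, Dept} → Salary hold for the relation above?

No

(Name=77, Dept=Y48): 2 rows → Salary takes values {84, 92} — violation
(Name=78, Dept=Y77): 1 row → Salary = 88 ✓
(Name=77, Dept=Y77): 2 rows → Salary = 93, 93 ✓
(Name=69, Dept=Y48): 1 row → Salary = 94 ✓
(Name=73, Dept=Y54): 2 rows → Salary = 86, 86 ✓
(Name=78, Dept=Y48): 1 row → Salary = 89 ✓
Two rows agree on {Name, Dept} but differ on Salary, so {Name, Dept} → Salary does not hold.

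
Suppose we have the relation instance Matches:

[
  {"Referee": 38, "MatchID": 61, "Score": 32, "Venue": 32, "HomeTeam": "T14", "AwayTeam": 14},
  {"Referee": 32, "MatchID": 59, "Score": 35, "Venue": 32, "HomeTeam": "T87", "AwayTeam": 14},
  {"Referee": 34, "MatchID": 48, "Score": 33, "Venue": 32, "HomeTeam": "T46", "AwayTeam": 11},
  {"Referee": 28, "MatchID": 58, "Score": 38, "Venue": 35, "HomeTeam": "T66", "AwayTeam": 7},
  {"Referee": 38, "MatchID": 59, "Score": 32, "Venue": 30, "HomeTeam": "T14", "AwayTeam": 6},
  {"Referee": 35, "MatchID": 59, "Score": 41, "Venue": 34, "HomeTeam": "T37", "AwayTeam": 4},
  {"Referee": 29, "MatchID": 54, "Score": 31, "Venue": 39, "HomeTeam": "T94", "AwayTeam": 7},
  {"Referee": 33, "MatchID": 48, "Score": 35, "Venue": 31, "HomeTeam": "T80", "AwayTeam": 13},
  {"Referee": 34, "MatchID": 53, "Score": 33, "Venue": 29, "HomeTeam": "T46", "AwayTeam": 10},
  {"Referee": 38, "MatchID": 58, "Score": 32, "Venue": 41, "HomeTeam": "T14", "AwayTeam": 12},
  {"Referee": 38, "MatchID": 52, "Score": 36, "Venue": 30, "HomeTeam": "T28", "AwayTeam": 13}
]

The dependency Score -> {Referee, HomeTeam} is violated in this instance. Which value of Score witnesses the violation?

Score=32: 3 rows → {Referee,HomeTeam} = (38, T14), (38, T14), (38, T14) ✓
Score=35: 2 rows → {Referee,HomeTeam} takes values {(32, T87), (33, T80)} — violation
Score=33: 2 rows → {Referee,HomeTeam} = (34, T46), (34, T46) ✓
Score=38: 1 row → {Referee,HomeTeam} = (28, T66) ✓
Score=41: 1 row → {Referee,HomeTeam} = (35, T37) ✓
Score=31: 1 row → {Referee,HomeTeam} = (29, T94) ✓
Score=36: 1 row → {Referee,HomeTeam} = (38, T28) ✓
The only Score value with inconsistent RHS is Score=35.

35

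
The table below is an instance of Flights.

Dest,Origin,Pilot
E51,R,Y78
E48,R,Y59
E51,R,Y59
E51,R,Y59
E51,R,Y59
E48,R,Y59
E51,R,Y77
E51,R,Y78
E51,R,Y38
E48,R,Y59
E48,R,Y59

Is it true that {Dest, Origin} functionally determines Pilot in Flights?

(Dest=E51, Origin=R): 7 rows → Pilot takes values {Y78, Y59, Y77, Y38} — violation
(Dest=E48, Origin=R): 4 rows → Pilot = Y59, Y59, Y59, Y59 ✓
Two rows agree on {Dest, Origin} but differ on Pilot, so {Dest, Origin} -> Pilot does not hold.

No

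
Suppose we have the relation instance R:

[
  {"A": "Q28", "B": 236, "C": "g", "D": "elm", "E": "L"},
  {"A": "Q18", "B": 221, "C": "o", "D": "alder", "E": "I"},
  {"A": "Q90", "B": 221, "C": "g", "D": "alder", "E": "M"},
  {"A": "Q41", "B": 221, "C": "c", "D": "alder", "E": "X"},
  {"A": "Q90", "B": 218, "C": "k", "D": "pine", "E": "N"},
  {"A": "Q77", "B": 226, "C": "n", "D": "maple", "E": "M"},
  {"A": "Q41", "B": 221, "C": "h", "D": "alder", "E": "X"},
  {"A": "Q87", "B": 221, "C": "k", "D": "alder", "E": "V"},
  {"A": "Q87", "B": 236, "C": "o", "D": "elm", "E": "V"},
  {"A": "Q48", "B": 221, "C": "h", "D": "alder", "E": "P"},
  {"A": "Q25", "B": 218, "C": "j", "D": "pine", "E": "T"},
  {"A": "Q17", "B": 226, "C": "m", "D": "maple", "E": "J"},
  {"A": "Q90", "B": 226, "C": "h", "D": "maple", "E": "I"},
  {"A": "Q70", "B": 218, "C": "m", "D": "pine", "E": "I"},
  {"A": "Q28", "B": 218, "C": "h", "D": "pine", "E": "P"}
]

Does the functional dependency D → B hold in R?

Yes

D=elm: 2 rows → B = 236, 236 ✓
D=alder: 6 rows → B = 221, 221, 221, 221, 221, 221 ✓
D=pine: 4 rows → B = 218, 218, 218, 218 ✓
D=maple: 3 rows → B = 226, 226, 226 ✓
Every D value is associated with a single B value, so D → B holds.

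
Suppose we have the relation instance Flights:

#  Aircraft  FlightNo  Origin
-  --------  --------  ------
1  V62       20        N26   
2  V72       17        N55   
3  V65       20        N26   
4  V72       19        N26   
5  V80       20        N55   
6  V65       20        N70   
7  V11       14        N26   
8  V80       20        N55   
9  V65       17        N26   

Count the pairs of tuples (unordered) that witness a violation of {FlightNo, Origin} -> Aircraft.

1

(FlightNo=20, Origin=N26): violating pairs (1,3) — 1 pair.
(FlightNo=20, Origin=N55): all 2 rows agree on Aircraft — 0 pairs.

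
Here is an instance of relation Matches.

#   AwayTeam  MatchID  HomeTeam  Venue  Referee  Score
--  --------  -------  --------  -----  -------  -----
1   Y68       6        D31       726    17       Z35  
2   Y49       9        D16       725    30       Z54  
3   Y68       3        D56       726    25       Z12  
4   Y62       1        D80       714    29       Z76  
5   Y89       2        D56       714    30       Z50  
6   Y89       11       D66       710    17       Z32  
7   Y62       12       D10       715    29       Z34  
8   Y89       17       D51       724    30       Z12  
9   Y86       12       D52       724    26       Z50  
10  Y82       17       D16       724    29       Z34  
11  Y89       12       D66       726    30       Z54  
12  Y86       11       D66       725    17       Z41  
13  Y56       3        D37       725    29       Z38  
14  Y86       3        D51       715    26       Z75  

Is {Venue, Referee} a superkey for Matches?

All 14 rows have distinct {Venue, Referee} values, so {Venue, Referee} → (all attributes) holds and {Venue, Referee} is a superkey.

Yes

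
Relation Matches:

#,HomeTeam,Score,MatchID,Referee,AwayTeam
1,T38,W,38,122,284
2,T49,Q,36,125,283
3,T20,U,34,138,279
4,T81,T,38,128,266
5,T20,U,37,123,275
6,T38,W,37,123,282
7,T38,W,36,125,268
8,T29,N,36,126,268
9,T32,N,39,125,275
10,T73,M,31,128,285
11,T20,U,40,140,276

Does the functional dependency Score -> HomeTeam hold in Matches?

No

Score=W: rows 1, 6, 7 → HomeTeam = T38, T38, T38 ✓
Score=Q: row 2 → HomeTeam = T49 ✓
Score=U: rows 3, 5, 11 → HomeTeam = T20, T20, T20 ✓
Score=T: row 4 → HomeTeam = T81 ✓
Score=N: rows 8, 9 → HomeTeam takes values {T29, T32} — violation
Score=M: row 10 → HomeTeam = T73 ✓
Two rows agree on Score but differ on HomeTeam, so Score -> HomeTeam does not hold.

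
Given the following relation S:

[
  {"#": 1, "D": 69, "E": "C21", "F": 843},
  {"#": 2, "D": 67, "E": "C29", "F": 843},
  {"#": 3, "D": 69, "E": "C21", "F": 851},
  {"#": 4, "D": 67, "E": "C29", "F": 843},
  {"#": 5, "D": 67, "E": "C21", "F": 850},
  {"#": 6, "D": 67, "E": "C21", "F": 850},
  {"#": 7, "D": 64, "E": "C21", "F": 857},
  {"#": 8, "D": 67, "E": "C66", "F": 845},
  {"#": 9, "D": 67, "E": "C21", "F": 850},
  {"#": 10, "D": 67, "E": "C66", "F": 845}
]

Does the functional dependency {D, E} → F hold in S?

(D=69, E=C21): rows 1, 3 → F takes values {843, 851} — violation
(D=67, E=C29): rows 2, 4 → F = 843, 843 ✓
(D=67, E=C21): rows 5, 6, 9 → F = 850, 850, 850 ✓
(D=64, E=C21): row 7 → F = 857 ✓
(D=67, E=C66): rows 8, 10 → F = 845, 845 ✓
Two rows agree on {D, E} but differ on F, so {D, E} → F does not hold.

No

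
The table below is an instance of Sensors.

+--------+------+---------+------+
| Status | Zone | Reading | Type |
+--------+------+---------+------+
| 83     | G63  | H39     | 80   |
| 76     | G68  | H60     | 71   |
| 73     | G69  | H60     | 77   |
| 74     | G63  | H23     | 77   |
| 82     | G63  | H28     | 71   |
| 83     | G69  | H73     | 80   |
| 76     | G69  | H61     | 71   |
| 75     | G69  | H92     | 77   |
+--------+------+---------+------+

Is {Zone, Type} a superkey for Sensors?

No

Two distinct rows share (Zone=G69, Type=77), so {Zone, Type} does not determine every attribute — not a superkey.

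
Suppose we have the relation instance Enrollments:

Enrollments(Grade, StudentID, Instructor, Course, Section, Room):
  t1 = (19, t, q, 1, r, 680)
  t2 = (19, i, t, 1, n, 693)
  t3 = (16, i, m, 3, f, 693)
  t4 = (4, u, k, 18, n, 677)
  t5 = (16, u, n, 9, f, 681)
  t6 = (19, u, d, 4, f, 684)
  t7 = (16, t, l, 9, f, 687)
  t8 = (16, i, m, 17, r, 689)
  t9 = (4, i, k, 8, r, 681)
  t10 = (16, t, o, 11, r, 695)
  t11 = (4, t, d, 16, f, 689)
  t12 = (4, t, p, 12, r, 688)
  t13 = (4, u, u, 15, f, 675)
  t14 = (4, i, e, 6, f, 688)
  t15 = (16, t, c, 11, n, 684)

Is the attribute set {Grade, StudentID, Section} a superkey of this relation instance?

Yes

All 15 rows have distinct {Grade, StudentID, Section} values, so {Grade, StudentID, Section} → (all attributes) holds and {Grade, StudentID, Section} is a superkey.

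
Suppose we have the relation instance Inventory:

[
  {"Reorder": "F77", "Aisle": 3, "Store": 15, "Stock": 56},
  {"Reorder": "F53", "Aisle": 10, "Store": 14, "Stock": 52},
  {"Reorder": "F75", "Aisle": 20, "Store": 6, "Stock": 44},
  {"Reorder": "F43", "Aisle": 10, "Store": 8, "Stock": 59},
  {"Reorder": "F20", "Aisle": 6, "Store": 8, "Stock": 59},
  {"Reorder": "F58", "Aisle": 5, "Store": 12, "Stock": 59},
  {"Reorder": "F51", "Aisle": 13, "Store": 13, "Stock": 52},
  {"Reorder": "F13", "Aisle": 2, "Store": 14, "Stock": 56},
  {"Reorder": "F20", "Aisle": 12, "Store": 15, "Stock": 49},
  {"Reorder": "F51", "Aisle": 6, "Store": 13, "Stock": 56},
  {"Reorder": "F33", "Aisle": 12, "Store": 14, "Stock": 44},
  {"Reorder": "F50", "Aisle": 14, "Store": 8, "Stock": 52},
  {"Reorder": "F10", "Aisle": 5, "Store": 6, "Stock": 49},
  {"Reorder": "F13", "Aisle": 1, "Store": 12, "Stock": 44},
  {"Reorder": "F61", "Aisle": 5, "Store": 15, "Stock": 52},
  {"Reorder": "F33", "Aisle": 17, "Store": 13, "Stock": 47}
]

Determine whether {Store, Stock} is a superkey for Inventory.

Two distinct rows share (Store=8, Stock=59), so {Store, Stock} does not determine every attribute — not a superkey.

No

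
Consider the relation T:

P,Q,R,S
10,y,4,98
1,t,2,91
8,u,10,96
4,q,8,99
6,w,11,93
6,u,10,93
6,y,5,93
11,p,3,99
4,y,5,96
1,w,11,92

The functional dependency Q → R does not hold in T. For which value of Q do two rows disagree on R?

Q=y: 3 rows → R takes values {4, 5} — violation
Q=t: 1 row → R = 2 ✓
Q=u: 2 rows → R = 10, 10 ✓
Q=q: 1 row → R = 8 ✓
Q=w: 2 rows → R = 11, 11 ✓
Q=p: 1 row → R = 3 ✓
The only Q value with inconsistent R is Q=y.

y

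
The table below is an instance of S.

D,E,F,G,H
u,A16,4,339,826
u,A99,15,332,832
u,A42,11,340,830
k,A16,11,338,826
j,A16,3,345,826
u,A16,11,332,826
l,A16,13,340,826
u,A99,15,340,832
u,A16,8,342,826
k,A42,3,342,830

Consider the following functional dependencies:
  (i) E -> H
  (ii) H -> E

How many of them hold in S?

2

(i) E -> H: every LHS value maps to a single RHS value — holds.
(ii) H -> E: every LHS value maps to a single RHS value — holds.
2 of the 2 dependencies hold.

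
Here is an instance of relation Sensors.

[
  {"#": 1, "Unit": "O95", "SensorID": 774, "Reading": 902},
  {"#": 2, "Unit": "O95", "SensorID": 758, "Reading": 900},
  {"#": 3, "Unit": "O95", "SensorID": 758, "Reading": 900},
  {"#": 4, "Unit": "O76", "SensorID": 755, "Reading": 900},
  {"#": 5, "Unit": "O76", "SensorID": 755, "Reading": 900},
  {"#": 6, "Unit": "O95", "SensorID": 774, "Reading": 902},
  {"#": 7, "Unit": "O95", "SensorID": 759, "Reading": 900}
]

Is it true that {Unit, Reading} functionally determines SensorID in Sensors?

(Unit=O95, Reading=902): rows 1, 6 → SensorID = 774, 774 ✓
(Unit=O95, Reading=900): rows 2, 3, 7 → SensorID takes values {758, 759} — violation
(Unit=O76, Reading=900): rows 4, 5 → SensorID = 755, 755 ✓
Two rows agree on {Unit, Reading} but differ on SensorID, so {Unit, Reading} -> SensorID does not hold.

No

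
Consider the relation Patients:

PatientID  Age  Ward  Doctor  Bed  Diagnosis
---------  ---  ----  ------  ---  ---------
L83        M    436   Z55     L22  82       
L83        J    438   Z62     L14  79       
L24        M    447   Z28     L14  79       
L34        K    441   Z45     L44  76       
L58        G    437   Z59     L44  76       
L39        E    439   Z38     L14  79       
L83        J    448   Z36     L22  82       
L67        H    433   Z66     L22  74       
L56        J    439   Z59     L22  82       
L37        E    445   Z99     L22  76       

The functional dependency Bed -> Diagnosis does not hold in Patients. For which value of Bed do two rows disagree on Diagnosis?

Bed=L22: 5 rows → Diagnosis takes values {82, 74, 76} — violation
Bed=L14: 3 rows → Diagnosis = 79, 79, 79 ✓
Bed=L44: 2 rows → Diagnosis = 76, 76 ✓
The only Bed value with inconsistent Diagnosis is Bed=L22.

L22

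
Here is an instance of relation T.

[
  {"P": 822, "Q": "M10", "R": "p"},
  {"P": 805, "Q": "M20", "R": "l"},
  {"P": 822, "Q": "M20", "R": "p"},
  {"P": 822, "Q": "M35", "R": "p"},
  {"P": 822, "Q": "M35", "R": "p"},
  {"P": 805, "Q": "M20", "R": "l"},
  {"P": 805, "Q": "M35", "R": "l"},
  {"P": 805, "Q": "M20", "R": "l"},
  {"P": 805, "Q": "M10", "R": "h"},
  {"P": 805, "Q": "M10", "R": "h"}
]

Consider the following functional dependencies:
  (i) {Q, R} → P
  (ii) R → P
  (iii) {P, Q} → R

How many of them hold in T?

3

(i) {Q, R} → P: every LHS value maps to a single RHS value — holds.
(ii) R → P: every LHS value maps to a single RHS value — holds.
(iii) {P, Q} → R: every LHS value maps to a single RHS value — holds.
3 of the 3 dependencies hold.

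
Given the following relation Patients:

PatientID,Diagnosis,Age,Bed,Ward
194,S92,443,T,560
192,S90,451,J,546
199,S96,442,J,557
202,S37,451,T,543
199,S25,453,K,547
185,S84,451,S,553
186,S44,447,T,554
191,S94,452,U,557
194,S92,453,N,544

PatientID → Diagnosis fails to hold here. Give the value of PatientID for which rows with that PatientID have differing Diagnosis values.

199

PatientID=194: 2 rows → Diagnosis = S92, S92 ✓
PatientID=192: 1 row → Diagnosis = S90 ✓
PatientID=199: 2 rows → Diagnosis takes values {S96, S25} — violation
PatientID=202: 1 row → Diagnosis = S37 ✓
PatientID=185: 1 row → Diagnosis = S84 ✓
PatientID=186: 1 row → Diagnosis = S44 ✓
PatientID=191: 1 row → Diagnosis = S94 ✓
The only PatientID value with inconsistent Diagnosis is PatientID=199.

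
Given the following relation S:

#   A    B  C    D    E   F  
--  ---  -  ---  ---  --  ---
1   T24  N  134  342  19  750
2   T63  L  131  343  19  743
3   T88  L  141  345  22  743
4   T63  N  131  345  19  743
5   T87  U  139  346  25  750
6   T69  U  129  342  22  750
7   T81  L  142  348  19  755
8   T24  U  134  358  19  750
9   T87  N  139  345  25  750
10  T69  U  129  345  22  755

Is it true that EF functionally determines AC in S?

(E=19, F=750): rows 1, 8 → {A,C} = (T24, 134), (T24, 134) ✓
(E=19, F=743): rows 2, 4 → {A,C} = (T63, 131), (T63, 131) ✓
(E=22, F=743): row 3 → {A,C} = (T88, 141) ✓
(E=25, F=750): rows 5, 9 → {A,C} = (T87, 139), (T87, 139) ✓
(E=22, F=750): row 6 → {A,C} = (T69, 129) ✓
(E=19, F=755): row 7 → {A,C} = (T81, 142) ✓
(E=22, F=755): row 10 → {A,C} = (T69, 129) ✓
Every EF value is associated with a single AC value, so EF -> AC holds.

Yes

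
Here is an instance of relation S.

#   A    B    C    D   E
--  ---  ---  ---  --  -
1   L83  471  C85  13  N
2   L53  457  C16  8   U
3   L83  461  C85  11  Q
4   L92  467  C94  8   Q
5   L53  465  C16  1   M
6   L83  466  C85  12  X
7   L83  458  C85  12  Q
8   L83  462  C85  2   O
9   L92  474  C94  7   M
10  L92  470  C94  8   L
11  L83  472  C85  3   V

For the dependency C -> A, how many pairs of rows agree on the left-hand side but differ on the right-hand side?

0

C=C85: all 6 rows agree on A — 0 pairs.
C=C16: all 2 rows agree on A — 0 pairs.
C=C94: all 3 rows agree on A — 0 pairs.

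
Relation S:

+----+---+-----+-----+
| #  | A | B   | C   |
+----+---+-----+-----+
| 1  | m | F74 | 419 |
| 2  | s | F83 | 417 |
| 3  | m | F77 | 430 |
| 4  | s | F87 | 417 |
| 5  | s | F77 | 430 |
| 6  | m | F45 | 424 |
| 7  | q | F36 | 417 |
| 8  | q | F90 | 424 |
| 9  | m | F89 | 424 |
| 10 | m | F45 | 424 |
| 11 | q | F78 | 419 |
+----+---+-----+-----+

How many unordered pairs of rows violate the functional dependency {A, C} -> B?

3

(A=s, C=417): violating pairs (2,4) — 1 pair.
(A=m, C=424): violating pairs (6,9), (9,10) — 2 pairs.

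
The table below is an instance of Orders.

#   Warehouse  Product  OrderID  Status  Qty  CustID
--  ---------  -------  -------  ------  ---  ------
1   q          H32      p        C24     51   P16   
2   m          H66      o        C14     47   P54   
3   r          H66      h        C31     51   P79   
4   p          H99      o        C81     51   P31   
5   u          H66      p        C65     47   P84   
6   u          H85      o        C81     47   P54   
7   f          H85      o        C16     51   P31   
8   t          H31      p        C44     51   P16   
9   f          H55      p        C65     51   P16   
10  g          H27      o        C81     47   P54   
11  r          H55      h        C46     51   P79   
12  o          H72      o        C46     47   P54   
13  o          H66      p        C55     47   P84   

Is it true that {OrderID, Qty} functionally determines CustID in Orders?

Yes

(OrderID=p, Qty=51): rows 1, 8, 9 → CustID = P16, P16, P16 ✓
(OrderID=o, Qty=47): rows 2, 6, 10, 12 → CustID = P54, P54, P54, P54 ✓
(OrderID=h, Qty=51): rows 3, 11 → CustID = P79, P79 ✓
(OrderID=o, Qty=51): rows 4, 7 → CustID = P31, P31 ✓
(OrderID=p, Qty=47): rows 5, 13 → CustID = P84, P84 ✓
Every {OrderID, Qty} value is associated with a single CustID value, so {OrderID, Qty} → CustID holds.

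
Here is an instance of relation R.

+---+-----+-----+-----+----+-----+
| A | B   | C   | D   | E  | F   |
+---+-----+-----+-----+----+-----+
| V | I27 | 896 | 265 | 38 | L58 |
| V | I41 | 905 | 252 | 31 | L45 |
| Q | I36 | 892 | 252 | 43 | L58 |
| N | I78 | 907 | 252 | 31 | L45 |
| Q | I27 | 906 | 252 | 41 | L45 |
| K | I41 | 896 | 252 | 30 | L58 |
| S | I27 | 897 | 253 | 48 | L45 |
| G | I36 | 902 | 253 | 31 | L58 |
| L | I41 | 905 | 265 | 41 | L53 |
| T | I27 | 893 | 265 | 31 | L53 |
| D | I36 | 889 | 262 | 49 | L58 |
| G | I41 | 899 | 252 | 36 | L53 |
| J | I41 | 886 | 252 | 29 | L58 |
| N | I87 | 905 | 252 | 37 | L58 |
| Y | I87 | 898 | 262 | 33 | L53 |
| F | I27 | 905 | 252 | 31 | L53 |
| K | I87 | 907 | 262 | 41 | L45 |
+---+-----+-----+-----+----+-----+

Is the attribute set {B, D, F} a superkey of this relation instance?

Two distinct rows share (B=I41, D=252, F=L58), so {B, D, F} does not determine every attribute — not a superkey.

No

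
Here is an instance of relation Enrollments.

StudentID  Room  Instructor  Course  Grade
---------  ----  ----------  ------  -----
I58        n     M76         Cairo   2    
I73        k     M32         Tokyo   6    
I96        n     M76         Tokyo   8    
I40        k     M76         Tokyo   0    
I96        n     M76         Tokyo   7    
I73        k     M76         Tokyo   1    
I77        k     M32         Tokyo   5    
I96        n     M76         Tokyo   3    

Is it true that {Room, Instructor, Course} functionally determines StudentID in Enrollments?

No

(Room=n, Instructor=M76, Course=Cairo): 1 row → StudentID = I58 ✓
(Room=k, Instructor=M32, Course=Tokyo): 2 rows → StudentID takes values {I73, I77} — violation
(Room=n, Instructor=M76, Course=Tokyo): 3 rows → StudentID = I96, I96, I96 ✓
(Room=k, Instructor=M76, Course=Tokyo): 2 rows → StudentID takes values {I40, I73} — violation
Two rows agree on {Room, Instructor, Course} but differ on StudentID, so {Room, Instructor, Course} -> StudentID does not hold.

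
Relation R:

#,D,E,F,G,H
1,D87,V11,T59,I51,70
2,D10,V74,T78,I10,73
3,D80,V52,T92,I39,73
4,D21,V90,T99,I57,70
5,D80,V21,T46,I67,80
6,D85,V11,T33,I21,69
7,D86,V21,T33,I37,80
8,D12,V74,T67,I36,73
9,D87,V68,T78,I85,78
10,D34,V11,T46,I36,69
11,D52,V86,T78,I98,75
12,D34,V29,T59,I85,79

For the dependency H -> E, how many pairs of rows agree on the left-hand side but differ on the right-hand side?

3

H=70: violating pairs (1,4) — 1 pair.
H=73: violating pairs (2,3), (3,8) — 2 pairs.
H=80: all 2 rows agree on E — 0 pairs.
H=69: all 2 rows agree on E — 0 pairs.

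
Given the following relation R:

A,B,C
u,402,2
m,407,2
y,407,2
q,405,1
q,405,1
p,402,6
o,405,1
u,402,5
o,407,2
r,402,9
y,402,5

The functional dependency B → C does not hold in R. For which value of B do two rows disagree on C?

B=402: 5 rows → C takes values {2, 6, 5, 9} — violation
B=407: 3 rows → C = 2, 2, 2 ✓
B=405: 3 rows → C = 1, 1, 1 ✓
The only B value with inconsistent C is B=402.

402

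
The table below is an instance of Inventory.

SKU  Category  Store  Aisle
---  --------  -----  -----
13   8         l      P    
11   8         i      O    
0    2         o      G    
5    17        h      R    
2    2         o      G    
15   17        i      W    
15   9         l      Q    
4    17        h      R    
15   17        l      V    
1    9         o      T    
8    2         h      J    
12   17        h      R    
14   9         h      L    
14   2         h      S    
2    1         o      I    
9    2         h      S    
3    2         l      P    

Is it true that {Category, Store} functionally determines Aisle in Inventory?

(Category=8, Store=l): 1 row → Aisle = P ✓
(Category=8, Store=i): 1 row → Aisle = O ✓
(Category=2, Store=o): 2 rows → Aisle = G, G ✓
(Category=17, Store=h): 3 rows → Aisle = R, R, R ✓
(Category=17, Store=i): 1 row → Aisle = W ✓
(Category=9, Store=l): 1 row → Aisle = Q ✓
(Category=17, Store=l): 1 row → Aisle = V ✓
(Category=9, Store=o): 1 row → Aisle = T ✓
(Category=2, Store=h): 3 rows → Aisle takes values {J, S} — violation
(Category=9, Store=h): 1 row → Aisle = L ✓
(Category=1, Store=o): 1 row → Aisle = I ✓
(Category=2, Store=l): 1 row → Aisle = P ✓
Two rows agree on {Category, Store} but differ on Aisle, so {Category, Store} → Aisle does not hold.

No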